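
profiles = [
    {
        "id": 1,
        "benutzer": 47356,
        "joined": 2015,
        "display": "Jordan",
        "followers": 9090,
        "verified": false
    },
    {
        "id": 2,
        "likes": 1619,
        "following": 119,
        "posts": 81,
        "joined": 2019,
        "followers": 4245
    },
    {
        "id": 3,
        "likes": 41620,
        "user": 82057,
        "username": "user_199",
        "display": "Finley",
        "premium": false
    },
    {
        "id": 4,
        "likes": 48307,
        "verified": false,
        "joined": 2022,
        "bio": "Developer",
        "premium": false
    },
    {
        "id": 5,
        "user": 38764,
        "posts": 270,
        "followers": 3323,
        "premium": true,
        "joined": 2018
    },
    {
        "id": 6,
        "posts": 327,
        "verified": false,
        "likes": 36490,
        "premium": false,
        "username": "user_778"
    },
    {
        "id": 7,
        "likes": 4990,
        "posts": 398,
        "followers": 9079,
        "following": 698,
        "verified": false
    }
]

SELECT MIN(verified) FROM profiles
False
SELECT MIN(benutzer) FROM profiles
47356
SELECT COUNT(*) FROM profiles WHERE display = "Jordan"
1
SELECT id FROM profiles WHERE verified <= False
[1, 4, 6, 7]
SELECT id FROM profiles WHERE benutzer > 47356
[]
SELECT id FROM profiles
[1, 2, 3, 4, 5, 6, 7]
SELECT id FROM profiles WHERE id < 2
[1]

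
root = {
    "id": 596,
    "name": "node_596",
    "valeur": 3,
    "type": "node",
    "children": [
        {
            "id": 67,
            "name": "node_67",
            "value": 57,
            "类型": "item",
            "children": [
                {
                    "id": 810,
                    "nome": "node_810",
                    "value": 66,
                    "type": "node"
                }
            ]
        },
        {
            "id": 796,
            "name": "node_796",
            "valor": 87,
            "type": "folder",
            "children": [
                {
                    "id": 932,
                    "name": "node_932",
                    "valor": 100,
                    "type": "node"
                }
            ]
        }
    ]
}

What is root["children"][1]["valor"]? 87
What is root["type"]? "node"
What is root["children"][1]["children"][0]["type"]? "node"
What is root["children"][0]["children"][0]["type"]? "node"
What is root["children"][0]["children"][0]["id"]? 810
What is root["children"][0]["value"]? 57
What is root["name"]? "node_596"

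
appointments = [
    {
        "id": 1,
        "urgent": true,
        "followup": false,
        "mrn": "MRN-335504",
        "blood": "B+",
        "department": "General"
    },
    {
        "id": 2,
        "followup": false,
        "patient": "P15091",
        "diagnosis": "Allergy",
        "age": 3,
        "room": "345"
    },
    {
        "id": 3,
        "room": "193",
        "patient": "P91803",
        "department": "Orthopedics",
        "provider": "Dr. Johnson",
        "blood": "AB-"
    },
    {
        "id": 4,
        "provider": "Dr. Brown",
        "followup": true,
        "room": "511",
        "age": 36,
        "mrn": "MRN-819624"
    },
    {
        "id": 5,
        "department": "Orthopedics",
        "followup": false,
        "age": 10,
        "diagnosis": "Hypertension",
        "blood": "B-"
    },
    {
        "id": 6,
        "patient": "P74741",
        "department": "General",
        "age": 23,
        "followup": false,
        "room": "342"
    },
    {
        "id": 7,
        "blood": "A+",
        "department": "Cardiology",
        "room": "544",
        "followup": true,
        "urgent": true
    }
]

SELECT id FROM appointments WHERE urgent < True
[]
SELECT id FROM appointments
[1, 2, 3, 4, 5, 6, 7]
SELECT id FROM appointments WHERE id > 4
[5, 6, 7]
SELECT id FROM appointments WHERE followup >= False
[1, 2, 4, 5, 6, 7]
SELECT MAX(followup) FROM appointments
True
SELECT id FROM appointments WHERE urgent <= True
[1, 7]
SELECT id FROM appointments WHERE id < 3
[1, 2]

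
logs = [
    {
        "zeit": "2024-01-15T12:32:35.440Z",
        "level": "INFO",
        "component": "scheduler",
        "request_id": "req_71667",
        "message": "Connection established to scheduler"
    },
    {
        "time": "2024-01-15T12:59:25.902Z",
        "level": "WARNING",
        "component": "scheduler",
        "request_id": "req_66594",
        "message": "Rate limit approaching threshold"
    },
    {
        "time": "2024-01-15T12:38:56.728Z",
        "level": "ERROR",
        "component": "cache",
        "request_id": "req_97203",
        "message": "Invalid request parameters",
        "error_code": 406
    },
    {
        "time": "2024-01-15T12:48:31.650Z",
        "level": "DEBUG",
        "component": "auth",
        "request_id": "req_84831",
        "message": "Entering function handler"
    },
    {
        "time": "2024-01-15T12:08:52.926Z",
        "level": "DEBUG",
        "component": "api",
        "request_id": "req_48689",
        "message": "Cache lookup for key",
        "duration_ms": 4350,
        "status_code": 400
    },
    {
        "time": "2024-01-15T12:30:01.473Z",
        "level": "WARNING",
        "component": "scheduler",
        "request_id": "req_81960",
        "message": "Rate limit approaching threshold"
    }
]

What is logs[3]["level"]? "DEBUG"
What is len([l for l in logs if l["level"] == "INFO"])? 1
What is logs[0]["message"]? "Connection established to scheduler"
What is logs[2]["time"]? "2024-01-15T12:38:56.728Z"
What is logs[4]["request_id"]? "req_48689"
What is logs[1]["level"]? "WARNING"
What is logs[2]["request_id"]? "req_97203"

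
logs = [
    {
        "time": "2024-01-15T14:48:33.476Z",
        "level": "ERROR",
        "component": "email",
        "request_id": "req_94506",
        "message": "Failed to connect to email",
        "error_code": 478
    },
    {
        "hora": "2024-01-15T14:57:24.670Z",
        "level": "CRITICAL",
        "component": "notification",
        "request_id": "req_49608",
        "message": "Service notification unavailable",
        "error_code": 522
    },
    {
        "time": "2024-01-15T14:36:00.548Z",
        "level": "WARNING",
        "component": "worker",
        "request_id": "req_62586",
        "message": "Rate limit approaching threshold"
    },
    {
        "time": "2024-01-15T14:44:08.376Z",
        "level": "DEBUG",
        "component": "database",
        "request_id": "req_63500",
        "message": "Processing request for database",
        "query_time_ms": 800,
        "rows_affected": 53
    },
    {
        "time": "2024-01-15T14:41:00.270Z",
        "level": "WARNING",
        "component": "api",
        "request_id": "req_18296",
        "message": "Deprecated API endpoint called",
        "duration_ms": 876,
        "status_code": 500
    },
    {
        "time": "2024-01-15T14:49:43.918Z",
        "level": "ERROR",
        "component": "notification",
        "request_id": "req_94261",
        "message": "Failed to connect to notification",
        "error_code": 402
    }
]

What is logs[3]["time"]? "2024-01-15T14:44:08.376Z"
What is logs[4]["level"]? "WARNING"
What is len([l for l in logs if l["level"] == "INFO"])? 0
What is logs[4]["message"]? "Deprecated API endpoint called"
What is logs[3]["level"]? "DEBUG"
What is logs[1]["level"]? "CRITICAL"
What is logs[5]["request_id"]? "req_94261"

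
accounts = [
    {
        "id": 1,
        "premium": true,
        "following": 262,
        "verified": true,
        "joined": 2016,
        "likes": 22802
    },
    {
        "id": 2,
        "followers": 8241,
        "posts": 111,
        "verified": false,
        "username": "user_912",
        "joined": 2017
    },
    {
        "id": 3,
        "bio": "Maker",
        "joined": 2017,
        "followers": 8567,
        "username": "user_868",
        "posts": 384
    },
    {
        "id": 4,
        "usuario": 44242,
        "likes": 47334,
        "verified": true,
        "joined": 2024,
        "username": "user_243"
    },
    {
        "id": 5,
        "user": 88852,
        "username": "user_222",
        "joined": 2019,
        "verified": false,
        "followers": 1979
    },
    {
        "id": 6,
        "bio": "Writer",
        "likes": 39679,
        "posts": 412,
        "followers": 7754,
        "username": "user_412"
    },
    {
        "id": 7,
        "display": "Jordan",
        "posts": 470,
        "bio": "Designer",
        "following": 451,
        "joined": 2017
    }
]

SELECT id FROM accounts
[1, 2, 3, 4, 5, 6, 7]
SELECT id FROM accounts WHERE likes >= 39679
[4, 6]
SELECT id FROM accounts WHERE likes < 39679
[1]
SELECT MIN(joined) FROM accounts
2016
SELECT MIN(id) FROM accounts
1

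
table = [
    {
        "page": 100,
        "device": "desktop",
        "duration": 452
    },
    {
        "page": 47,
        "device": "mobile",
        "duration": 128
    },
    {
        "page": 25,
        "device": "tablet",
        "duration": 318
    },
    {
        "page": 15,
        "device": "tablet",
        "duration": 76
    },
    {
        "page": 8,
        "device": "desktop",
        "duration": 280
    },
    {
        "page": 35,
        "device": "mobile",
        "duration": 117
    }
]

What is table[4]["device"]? "desktop"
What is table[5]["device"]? "mobile"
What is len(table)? 6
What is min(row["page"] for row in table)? 8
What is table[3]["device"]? "tablet"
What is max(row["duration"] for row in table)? 452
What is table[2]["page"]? 25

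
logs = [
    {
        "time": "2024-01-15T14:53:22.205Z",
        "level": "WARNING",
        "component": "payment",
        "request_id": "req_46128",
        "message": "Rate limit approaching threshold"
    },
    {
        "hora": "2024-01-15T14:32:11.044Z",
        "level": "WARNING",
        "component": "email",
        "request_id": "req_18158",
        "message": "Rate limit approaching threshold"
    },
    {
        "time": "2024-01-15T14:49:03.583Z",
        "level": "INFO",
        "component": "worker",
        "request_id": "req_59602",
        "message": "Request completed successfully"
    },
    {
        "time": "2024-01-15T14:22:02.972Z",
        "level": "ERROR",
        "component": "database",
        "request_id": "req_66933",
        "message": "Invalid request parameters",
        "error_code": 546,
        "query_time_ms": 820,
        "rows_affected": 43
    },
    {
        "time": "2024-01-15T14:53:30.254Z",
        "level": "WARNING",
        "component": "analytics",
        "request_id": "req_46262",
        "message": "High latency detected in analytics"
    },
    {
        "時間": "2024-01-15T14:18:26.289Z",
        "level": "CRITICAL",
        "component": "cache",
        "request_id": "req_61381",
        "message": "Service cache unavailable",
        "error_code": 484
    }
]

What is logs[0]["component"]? "payment"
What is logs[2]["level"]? "INFO"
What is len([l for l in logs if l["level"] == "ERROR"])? 1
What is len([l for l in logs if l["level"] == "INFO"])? 1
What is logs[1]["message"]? "Rate limit approaching threshold"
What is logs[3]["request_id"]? "req_66933"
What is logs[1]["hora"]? "2024-01-15T14:32:11.044Z"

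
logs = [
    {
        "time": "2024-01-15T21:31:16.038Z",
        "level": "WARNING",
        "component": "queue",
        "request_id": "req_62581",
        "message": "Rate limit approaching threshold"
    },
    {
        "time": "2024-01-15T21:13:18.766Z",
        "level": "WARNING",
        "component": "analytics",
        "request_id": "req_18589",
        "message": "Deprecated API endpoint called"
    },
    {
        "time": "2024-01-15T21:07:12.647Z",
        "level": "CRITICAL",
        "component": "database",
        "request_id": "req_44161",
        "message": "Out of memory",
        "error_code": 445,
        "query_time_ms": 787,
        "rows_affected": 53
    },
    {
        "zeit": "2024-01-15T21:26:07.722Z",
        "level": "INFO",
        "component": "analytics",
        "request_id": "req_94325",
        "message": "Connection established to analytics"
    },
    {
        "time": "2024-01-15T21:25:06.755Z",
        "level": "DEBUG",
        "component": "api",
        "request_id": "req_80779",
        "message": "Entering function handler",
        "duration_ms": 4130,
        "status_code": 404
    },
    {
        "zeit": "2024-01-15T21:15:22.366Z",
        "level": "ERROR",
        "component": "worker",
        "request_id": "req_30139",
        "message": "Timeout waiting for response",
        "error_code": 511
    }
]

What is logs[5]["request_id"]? "req_30139"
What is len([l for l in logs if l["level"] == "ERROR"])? 1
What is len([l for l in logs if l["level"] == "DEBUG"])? 1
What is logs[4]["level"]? "DEBUG"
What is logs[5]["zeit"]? "2024-01-15T21:15:22.366Z"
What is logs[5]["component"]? "worker"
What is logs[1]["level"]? "WARNING"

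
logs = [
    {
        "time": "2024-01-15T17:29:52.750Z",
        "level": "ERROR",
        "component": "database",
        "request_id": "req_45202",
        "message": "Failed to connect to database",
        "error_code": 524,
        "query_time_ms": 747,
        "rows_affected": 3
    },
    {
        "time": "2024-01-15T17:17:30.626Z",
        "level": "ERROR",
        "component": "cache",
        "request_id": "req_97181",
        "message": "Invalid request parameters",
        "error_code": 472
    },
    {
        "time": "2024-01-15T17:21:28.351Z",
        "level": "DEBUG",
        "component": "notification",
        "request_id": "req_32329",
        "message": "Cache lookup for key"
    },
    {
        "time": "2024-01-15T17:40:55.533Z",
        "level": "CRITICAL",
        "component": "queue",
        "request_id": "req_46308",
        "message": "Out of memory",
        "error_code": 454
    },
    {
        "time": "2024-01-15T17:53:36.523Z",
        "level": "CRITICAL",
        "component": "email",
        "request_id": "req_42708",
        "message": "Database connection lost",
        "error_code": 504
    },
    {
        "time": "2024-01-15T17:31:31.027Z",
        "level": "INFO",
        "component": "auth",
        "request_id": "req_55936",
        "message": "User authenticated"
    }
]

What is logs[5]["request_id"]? "req_55936"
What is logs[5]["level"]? "INFO"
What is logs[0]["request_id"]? "req_45202"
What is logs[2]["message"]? "Cache lookup for key"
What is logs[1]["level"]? "ERROR"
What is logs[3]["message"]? "Out of memory"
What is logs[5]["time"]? "2024-01-15T17:31:31.027Z"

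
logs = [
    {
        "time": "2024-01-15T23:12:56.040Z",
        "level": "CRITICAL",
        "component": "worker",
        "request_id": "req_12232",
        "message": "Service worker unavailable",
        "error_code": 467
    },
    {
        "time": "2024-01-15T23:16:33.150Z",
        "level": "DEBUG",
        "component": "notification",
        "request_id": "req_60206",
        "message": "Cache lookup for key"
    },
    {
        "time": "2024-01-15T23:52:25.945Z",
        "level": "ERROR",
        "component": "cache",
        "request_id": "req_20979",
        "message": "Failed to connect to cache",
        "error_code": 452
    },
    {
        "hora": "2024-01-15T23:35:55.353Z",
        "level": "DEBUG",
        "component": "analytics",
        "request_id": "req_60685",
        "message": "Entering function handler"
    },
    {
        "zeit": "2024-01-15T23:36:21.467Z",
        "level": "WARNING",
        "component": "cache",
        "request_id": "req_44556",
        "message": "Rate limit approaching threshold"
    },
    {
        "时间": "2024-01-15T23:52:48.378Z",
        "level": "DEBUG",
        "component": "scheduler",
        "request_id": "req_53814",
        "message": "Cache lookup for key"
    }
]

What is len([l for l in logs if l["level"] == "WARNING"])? 1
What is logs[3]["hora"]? "2024-01-15T23:35:55.353Z"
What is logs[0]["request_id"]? "req_12232"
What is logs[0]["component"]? "worker"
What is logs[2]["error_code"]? 452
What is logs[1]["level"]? "DEBUG"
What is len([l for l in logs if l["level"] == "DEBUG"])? 3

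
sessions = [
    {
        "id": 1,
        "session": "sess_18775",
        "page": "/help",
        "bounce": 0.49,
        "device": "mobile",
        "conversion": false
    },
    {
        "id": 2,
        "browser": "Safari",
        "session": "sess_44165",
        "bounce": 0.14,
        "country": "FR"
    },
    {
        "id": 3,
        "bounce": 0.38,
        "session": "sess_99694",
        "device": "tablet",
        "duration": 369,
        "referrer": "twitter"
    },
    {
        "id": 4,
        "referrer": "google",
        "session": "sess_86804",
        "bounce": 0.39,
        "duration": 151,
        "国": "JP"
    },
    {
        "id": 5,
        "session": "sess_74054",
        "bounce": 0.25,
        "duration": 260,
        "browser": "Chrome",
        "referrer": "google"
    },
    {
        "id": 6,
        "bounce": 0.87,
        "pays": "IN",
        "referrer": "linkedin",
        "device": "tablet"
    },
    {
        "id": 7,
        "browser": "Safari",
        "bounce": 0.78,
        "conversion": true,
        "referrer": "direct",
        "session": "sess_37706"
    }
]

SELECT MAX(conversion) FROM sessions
True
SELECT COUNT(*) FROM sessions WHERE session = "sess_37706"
1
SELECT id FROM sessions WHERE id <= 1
[1]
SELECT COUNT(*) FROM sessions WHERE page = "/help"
1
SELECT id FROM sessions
[1, 2, 3, 4, 5, 6, 7]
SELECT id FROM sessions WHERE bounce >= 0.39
[1, 4, 6, 7]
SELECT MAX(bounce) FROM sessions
0.87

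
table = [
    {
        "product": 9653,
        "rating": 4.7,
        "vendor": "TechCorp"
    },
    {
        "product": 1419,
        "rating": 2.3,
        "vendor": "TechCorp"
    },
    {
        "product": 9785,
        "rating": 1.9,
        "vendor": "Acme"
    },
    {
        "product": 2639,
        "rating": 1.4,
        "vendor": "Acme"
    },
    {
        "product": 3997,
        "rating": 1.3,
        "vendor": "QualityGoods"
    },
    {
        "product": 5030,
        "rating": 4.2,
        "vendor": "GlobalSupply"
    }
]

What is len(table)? 6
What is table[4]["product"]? 3997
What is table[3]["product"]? 2639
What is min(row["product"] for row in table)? 1419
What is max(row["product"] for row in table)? 9785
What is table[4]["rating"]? 1.3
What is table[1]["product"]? 1419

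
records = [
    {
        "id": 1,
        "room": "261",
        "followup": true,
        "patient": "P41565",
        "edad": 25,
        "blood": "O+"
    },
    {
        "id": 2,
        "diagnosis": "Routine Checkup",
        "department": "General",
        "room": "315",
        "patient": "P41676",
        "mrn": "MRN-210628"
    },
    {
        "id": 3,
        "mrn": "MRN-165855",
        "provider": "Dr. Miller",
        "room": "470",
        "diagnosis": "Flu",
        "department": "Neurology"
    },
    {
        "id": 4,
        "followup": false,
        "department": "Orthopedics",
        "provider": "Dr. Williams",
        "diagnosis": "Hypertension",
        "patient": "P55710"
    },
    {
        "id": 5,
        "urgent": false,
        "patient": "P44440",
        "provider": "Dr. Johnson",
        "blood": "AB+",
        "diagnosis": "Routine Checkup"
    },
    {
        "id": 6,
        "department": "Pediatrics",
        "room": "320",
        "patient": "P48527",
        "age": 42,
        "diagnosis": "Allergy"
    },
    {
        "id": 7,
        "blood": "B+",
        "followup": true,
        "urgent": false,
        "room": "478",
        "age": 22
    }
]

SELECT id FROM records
[1, 2, 3, 4, 5, 6, 7]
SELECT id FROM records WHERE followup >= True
[1, 7]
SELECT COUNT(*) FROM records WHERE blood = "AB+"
1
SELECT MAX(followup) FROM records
True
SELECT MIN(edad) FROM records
25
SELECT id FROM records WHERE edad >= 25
[1]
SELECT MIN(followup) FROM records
False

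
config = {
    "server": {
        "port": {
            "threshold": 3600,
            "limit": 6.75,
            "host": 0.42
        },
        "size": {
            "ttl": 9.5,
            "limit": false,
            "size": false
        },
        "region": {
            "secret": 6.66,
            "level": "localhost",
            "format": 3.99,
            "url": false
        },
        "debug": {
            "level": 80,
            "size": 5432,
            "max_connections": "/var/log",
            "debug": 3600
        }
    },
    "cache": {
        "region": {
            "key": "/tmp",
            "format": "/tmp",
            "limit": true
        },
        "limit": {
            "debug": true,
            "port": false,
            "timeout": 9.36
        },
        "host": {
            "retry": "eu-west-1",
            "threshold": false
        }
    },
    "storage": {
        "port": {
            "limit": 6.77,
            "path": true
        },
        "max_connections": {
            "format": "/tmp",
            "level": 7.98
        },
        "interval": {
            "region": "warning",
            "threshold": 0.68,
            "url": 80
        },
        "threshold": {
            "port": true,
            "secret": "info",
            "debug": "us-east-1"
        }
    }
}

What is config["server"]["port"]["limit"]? 6.75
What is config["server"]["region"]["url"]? False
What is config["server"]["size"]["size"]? False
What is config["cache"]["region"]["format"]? "/tmp"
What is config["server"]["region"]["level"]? "localhost"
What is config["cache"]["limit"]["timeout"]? 9.36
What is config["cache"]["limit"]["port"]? False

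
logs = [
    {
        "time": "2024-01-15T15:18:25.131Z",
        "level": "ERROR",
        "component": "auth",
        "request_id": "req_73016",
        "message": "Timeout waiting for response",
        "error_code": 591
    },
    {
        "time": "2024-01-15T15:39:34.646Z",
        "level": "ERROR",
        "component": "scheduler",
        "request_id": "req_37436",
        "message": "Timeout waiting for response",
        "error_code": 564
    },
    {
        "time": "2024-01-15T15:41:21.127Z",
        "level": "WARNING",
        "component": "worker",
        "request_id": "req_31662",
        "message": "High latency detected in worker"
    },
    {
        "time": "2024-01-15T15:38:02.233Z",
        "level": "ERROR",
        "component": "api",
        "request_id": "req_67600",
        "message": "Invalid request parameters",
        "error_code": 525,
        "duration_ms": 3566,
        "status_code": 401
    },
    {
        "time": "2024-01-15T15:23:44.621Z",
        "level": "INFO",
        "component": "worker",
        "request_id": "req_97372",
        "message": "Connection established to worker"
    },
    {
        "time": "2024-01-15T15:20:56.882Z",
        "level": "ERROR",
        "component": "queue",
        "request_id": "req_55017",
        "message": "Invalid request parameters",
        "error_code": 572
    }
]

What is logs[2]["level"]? "WARNING"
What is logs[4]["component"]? "worker"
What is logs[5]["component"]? "queue"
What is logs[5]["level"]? "ERROR"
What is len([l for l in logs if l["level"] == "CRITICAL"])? 0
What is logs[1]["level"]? "ERROR"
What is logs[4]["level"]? "INFO"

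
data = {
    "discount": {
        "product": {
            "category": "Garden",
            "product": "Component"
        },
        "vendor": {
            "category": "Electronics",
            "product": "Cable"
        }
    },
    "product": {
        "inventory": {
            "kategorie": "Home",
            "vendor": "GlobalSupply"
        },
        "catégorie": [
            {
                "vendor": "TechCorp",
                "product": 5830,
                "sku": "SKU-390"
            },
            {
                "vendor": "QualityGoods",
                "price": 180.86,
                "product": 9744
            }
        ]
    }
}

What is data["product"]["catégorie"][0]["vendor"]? "TechCorp"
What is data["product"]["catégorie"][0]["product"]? 5830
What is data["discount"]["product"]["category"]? "Garden"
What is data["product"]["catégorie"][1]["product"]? 9744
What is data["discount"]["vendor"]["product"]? "Cable"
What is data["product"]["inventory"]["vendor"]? "GlobalSupply"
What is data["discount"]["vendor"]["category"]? "Electronics"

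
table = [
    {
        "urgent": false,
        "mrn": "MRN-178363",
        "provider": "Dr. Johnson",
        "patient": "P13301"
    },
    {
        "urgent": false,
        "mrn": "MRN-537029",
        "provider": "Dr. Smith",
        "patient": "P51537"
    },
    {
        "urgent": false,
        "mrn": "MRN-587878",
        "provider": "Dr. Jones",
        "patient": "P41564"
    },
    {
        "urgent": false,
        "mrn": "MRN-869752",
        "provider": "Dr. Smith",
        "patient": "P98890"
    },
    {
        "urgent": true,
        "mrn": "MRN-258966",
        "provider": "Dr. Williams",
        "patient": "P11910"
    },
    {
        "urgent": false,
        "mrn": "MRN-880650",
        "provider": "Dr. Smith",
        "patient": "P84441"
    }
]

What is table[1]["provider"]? "Dr. Smith"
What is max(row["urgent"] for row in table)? True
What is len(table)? 6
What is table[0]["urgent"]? False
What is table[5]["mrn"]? "MRN-880650"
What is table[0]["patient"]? "P13301"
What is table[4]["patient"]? "P11910"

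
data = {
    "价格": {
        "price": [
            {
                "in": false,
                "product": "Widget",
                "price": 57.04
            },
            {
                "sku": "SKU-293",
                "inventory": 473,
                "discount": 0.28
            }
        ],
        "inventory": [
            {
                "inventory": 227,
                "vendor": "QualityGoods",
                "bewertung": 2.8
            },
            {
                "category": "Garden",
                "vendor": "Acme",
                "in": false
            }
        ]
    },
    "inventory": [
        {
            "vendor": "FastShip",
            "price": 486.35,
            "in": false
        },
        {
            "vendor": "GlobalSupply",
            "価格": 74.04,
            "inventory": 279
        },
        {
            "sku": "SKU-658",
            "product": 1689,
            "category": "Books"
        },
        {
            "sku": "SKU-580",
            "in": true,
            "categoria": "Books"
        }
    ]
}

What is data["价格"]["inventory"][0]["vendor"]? "QualityGoods"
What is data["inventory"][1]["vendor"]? "GlobalSupply"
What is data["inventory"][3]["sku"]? "SKU-580"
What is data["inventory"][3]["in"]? True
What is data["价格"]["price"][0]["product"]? "Widget"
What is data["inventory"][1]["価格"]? 74.04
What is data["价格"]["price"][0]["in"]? False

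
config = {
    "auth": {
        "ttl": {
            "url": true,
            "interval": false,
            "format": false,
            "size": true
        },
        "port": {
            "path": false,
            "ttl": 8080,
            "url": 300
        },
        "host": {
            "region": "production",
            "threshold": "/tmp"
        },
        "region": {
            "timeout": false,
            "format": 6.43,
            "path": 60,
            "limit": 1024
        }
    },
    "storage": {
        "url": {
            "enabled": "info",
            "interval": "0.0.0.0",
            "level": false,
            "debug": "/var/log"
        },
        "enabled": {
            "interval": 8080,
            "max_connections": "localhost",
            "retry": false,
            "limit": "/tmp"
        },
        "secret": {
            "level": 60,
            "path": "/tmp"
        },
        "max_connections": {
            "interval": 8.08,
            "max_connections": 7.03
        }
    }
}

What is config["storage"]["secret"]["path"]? "/tmp"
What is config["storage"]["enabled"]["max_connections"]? "localhost"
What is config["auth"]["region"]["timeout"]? False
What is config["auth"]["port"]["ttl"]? 8080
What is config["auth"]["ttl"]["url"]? True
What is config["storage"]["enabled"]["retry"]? False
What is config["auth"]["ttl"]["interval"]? False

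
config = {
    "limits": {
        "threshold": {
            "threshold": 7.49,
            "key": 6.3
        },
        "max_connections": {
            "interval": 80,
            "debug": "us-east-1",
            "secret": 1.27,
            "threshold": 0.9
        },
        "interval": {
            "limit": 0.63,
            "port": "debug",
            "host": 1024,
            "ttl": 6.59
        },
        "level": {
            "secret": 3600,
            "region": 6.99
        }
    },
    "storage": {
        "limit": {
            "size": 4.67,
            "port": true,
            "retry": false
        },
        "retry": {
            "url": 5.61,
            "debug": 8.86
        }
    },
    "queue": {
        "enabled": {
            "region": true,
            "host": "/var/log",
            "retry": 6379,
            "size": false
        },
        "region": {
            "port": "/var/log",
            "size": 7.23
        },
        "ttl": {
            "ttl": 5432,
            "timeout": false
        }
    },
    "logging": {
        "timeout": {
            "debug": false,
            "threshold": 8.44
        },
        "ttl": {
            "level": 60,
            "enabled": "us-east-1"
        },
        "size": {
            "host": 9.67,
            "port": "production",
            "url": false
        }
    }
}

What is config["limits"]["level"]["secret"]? 3600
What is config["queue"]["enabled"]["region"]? True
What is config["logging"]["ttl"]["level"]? 60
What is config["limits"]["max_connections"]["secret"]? 1.27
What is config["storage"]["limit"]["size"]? 4.67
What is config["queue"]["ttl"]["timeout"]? False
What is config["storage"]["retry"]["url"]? 5.61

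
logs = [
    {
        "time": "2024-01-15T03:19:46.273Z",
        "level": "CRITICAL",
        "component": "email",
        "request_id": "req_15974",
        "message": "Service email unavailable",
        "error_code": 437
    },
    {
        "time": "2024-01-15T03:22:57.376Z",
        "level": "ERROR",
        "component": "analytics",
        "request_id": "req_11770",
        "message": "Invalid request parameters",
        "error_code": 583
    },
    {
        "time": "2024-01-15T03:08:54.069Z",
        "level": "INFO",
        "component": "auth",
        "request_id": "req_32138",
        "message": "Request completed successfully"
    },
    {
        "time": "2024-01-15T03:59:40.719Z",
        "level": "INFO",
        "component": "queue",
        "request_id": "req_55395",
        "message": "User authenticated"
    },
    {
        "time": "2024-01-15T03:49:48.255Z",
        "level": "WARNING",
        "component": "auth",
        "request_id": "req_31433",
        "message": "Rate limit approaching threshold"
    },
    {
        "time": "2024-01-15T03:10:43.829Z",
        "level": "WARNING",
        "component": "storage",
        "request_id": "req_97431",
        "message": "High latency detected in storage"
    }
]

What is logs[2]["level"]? "INFO"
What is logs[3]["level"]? "INFO"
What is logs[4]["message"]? "Rate limit approaching threshold"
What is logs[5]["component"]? "storage"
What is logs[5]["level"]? "WARNING"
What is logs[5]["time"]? "2024-01-15T03:10:43.829Z"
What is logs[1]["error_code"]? 583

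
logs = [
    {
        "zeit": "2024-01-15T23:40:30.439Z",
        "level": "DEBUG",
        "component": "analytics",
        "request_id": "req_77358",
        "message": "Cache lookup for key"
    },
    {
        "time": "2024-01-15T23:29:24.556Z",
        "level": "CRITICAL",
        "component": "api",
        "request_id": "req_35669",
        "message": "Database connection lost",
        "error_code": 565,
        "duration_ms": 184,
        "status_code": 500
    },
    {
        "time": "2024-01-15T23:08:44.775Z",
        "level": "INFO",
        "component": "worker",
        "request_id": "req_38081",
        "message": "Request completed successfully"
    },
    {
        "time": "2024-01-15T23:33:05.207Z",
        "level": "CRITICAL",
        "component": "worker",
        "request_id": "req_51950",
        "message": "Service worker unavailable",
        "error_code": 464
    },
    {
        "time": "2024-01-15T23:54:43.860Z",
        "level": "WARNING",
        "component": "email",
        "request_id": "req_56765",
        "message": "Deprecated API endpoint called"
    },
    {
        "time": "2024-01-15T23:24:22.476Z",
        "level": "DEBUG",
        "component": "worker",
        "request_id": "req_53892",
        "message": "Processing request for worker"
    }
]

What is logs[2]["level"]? "INFO"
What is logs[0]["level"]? "DEBUG"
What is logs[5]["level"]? "DEBUG"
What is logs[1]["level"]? "CRITICAL"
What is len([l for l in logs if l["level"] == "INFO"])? 1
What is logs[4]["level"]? "WARNING"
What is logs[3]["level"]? "CRITICAL"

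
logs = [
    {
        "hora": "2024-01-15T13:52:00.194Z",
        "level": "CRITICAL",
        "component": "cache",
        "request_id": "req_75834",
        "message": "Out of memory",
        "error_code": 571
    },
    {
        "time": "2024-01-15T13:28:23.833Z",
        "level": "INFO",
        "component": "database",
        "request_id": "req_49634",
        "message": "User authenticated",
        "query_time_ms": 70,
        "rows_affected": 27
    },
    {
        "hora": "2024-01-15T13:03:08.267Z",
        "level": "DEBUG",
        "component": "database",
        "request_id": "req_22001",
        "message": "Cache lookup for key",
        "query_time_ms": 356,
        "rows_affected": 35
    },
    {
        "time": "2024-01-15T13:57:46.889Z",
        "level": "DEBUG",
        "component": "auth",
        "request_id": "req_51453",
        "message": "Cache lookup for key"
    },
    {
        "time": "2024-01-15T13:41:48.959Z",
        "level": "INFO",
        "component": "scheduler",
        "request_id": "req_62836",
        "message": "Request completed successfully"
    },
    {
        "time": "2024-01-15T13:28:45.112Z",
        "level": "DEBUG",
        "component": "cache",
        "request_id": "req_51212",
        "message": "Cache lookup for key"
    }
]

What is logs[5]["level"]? "DEBUG"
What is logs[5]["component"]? "cache"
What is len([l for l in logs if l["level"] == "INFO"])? 2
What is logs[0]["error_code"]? 571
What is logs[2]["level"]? "DEBUG"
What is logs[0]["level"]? "CRITICAL"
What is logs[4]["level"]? "INFO"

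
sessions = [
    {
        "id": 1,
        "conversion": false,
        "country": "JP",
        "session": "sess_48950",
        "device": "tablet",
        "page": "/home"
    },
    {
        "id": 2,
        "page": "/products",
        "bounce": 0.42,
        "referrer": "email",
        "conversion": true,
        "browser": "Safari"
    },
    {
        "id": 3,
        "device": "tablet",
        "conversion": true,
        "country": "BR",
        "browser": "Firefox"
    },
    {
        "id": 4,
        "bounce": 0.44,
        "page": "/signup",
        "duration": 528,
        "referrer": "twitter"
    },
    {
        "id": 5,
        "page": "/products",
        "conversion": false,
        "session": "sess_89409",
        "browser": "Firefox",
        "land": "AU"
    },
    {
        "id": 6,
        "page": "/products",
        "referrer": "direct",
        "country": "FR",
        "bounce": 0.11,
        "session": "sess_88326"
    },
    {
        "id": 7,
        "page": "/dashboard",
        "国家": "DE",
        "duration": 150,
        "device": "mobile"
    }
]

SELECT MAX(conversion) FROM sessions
True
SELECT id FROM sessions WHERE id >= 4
[4, 5, 6, 7]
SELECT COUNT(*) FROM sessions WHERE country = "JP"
1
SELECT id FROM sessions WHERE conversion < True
[1, 5]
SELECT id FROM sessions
[1, 2, 3, 4, 5, 6, 7]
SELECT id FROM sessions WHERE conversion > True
[]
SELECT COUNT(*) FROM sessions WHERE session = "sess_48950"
1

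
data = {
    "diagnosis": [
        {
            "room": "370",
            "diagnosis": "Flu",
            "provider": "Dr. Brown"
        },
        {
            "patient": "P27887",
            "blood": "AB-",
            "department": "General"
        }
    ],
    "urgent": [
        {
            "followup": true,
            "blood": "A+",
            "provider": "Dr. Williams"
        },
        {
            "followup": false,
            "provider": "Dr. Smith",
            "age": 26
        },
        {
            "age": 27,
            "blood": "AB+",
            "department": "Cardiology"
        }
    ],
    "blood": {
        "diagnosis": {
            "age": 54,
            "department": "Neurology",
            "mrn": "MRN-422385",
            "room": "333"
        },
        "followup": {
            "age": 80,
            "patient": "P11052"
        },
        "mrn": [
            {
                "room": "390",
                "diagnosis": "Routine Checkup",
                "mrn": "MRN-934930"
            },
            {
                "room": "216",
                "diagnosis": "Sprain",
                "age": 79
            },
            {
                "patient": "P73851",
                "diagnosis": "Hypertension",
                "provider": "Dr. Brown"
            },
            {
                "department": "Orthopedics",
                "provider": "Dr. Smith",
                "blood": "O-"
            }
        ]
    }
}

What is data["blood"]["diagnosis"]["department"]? "Neurology"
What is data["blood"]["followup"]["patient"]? "P11052"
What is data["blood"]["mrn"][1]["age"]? 79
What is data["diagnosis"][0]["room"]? "370"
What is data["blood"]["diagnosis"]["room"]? "333"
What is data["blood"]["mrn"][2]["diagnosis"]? "Hypertension"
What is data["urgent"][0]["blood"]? "A+"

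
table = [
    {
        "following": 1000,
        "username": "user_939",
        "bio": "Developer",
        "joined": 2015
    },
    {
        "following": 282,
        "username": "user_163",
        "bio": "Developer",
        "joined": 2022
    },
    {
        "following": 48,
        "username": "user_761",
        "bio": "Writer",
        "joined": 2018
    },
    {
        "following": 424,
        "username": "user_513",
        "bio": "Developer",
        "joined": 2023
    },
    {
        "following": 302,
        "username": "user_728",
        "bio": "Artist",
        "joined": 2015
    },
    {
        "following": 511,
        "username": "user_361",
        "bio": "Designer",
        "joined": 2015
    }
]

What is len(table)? 6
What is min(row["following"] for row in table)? 48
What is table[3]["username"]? "user_513"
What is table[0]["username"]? "user_939"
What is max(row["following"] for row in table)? 1000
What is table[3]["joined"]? 2023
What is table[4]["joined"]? 2015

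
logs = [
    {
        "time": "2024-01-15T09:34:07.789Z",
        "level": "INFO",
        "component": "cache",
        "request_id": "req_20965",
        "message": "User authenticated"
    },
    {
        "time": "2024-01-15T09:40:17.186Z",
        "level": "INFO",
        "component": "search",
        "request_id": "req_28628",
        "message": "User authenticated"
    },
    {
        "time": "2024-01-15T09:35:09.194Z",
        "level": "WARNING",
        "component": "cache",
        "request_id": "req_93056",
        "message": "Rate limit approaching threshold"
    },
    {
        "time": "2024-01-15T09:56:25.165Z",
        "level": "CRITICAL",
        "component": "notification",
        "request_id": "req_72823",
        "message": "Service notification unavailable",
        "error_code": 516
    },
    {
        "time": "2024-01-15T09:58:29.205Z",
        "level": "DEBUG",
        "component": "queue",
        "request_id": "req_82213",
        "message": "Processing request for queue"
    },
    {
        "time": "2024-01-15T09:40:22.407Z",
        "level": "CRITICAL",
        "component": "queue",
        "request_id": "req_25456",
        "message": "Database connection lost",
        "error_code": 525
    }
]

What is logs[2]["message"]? "Rate limit approaching threshold"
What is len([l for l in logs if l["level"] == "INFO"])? 2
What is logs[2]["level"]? "WARNING"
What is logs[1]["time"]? "2024-01-15T09:40:17.186Z"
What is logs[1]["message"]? "User authenticated"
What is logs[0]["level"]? "INFO"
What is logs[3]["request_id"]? "req_72823"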